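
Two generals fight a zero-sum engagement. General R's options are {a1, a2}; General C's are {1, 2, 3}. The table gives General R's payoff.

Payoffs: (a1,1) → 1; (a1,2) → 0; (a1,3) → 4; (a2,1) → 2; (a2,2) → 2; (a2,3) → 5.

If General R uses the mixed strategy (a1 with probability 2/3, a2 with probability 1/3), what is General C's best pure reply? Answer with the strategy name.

If General C plays 1, General R's expected payoff is (2/3)·1 + (1/3)·2 = 4/3.
If General C plays 2, General R's expected payoff is (2/3)·0 + (1/3)·2 = 2/3.
If General C plays 3, General R's expected payoff is (2/3)·4 + (1/3)·5 = 13/3.
General C minimizes General R's payoff; the smallest is 2/3, so the best response is 2.

2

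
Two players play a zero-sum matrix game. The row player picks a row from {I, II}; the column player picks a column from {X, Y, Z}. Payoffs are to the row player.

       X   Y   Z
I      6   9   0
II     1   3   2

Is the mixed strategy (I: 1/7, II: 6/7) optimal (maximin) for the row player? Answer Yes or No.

Yes

Against X this mix gives (1/7)·6 + (6/7)·1 = 12/7.
Against Y this mix gives (1/7)·9 + (6/7)·3 = 27/7.
Against Z this mix gives (1/7)·0 + (6/7)·2 = 12/7.
All of the column player's active replies (X, Z) yield 12/7, and no column does worse for the row player. The mix makes the column player indifferent and guarantees 12/7, so it is optimal.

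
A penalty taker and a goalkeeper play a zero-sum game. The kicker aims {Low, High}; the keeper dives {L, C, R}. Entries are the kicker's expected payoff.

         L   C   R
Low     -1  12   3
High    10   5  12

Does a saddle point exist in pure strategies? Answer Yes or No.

Row minima: Low → -1, High → 5; maximin = 5.
Column maxima: L → 10, C → 12, R → 12; minimax = 10.
5 ≠ 10, so no pure-strategy equilibrium exists.

No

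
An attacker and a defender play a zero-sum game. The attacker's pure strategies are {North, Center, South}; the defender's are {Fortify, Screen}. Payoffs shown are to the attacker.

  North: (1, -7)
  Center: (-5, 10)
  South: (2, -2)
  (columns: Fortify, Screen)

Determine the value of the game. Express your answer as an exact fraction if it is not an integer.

10/19

Row minima: North → -7, Center → -5, South → -2; maximin = -2.
Column maxima: Fortify → 2, Screen → 10; minimax = 2.
-2 ≠ 2, so there is no saddle point; optimal play is mixed.
North is strictly dominated by South, so the attacker never plays it.
On the remaining 2×2 (Center, South vs Fortify, Screen):
Let the attacker play Center with probability p. Expected payoff against Fortify: (-5)p + 2(1−p) = −7p + 2; against Screen: 10p + (-2)(1−p) = 12p − 2.
Setting these equal: −7p + 2 = 12p − 2 ⇒ −19p = -4 ⇒ p = 4/19, and the value is (-7)·(4/19) + 2 = 10/19.
For the defender: with q = P(Fortify), equating Center's and South's payoffs gives −15q + 10 = 4q − 2 ⇒ q = 12/19.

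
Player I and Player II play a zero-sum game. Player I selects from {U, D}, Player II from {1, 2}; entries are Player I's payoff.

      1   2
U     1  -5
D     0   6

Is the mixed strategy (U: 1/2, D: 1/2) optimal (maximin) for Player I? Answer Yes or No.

Against 1 this mix gives (1/2)·1 + (1/2)·0 = 1/2.
Against 2 this mix gives (1/2)·(-5) + (1/2)·6 = 1/2.
All of Player II's active replies (1, 2) yield 1/2, and no column does worse for Player I. The mix makes Player II indifferent and guarantees 1/2, so it is optimal.

Yes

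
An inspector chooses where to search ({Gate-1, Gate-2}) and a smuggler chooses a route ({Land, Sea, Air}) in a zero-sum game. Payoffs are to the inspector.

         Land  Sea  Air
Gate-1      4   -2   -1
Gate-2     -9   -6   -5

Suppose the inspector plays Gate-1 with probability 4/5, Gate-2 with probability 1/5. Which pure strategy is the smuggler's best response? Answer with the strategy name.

Sea

If the smuggler plays Land, the inspector's expected payoff is (4/5)·4 + (1/5)·(-9) = 7/5.
If the smuggler plays Sea, the inspector's expected payoff is (4/5)·(-2) + (1/5)·(-6) = -14/5.
If the smuggler plays Air, the inspector's expected payoff is (4/5)·(-1) + (1/5)·(-5) = -9/5.
The smuggler minimizes the inspector's payoff; the smallest is -14/5, so the best response is Sea.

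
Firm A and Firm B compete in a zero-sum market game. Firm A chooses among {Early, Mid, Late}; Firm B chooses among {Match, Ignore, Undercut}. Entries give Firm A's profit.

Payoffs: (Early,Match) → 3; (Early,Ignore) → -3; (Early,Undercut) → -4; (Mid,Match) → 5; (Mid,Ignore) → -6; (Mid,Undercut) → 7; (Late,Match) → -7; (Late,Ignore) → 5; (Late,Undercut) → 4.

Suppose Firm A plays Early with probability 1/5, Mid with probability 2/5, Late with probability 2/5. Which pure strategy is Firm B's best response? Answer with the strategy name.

If Firm B plays Match, Firm A's expected payoff is (1/5)·3 + (2/5)·5 + (2/5)·(-7) = -1/5.
If Firm B plays Ignore, Firm A's expected payoff is (1/5)·(-3) + (2/5)·(-6) + (2/5)·5 = -1.
If Firm B plays Undercut, Firm A's expected payoff is (1/5)·(-4) + (2/5)·7 + (2/5)·4 = 18/5.
Firm B minimizes Firm A's payoff; the smallest is -1, so the best response is Ignore.

Ignore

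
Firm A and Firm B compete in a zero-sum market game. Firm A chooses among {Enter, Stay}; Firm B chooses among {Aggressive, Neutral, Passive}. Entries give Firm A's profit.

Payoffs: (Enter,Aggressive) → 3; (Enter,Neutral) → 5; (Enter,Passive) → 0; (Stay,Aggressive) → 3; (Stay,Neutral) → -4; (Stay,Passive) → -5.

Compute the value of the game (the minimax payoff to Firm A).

Row minima: Enter → 0, Stay → -5; maximin = 0.
Column maxima: Aggressive → 3, Neutral → 5, Passive → 0; minimax = 0.
Since maximin = minimax = 0, there is a saddle point and the value is 0.

0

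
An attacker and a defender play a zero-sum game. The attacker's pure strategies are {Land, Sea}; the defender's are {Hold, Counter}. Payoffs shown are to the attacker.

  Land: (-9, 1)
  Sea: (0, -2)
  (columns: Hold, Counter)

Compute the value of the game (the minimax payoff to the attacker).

Row minima: Land → -9, Sea → -2; maximin = -2.
Column maxima: Hold → 0, Counter → 1; minimax = 0.
-2 ≠ 0, so there is no saddle point; optimal play is mixed.
Let the attacker play Land with probability p. Expected payoff against Hold: (-9)p + 0(1−p) = −9p; against Counter: 1p + (-2)(1−p) = 3p − 2.
Setting these equal: −9p = 3p − 2 ⇒ −12p = -2 ⇒ p = 1/6, and the value is (-9)·(1/6) = -3/2.
For the defender: with q = P(Hold), equating Land's and Sea's payoffs gives −10q + 1 = 2q − 2 ⇒ q = 1/4.

-3/2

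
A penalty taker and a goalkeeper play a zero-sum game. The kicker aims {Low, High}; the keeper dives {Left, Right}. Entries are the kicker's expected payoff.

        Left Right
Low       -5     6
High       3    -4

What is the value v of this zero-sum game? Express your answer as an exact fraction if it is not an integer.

-1/9

Row minima: Low → -5, High → -4; maximin = -4.
Column maxima: Left → 3, Right → 6; minimax = 3.
-4 ≠ 3, so there is no saddle point; optimal play is mixed.
Let the kicker play Low with probability p. Expected payoff against Left: (-5)p + 3(1−p) = −8p + 3; against Right: 6p + (-4)(1−p) = 10p − 4.
Setting these equal: −8p + 3 = 10p − 4 ⇒ −18p = -7 ⇒ p = 7/18, and the value is (-8)·(7/18) + 3 = -1/9.
For the keeper: with q = P(Left), equating Low's and High's payoffs gives −11q + 6 = 7q − 4 ⇒ q = 5/9.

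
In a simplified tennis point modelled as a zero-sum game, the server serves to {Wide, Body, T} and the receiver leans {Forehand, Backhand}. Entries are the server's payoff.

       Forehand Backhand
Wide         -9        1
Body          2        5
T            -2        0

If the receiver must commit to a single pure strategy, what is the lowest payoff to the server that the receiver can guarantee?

Column maxima: Forehand → 2, Backhand → 5.
The smallest of these is 2.

2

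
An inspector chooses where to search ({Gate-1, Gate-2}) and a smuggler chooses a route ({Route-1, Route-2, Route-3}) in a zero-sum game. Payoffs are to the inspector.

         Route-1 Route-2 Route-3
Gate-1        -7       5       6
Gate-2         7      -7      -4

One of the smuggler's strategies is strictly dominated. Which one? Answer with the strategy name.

Route-3

Route-2 holds the inspector's payoff strictly below Route-3 in every row: 5 < 6, -7 < -4.
So Route-3 is strictly dominated for the smuggler.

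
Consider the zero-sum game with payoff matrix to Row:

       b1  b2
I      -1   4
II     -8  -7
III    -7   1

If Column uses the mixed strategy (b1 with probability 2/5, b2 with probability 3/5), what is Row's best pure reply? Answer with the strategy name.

Expected payoff of I: (2/5)·(-1) + (3/5)·4 = 2.
Expected payoff of II: (2/5)·(-8) + (3/5)·(-7) = -37/5.
Expected payoff of III: (2/5)·(-7) + (3/5)·1 = -11/5.
The largest is 2, so Row's best response is I.

I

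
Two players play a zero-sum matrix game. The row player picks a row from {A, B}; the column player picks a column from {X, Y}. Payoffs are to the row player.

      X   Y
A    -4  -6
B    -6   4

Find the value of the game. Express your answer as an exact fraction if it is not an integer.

Row minima: A → -6, B → -6; maximin = -6.
Column maxima: X → -4, Y → 4; minimax = -4.
-6 ≠ -4, so there is no saddle point; optimal play is mixed.
Let the row player play A with probability p. Expected payoff against X: (-4)p + (-6)(1−p) = 2p − 6; against Y: (-6)p + 4(1−p) = −10p + 4.
Setting these equal: 2p − 6 = −10p + 4 ⇒ 12p = 10 ⇒ p = 5/6, and the value is (2)·(5/6) − 6 = -13/3.
For the column player: with q = P(X), equating A's and B's payoffs gives 2q − 6 = −10q + 4 ⇒ q = 5/6.

-13/3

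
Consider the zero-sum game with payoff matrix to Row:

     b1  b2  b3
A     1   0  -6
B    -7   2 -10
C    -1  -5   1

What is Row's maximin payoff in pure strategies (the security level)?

-5

Row minima: A → -6, B → -10, C → -5.
The best of these is -5.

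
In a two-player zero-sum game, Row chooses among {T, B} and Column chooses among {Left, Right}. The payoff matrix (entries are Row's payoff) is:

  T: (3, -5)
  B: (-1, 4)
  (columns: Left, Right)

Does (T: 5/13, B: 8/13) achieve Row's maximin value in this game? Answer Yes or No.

Yes

Against Left this mix gives (5/13)·3 + (8/13)·(-1) = 7/13.
Against Right this mix gives (5/13)·(-5) + (8/13)·4 = 7/13.
All of Column's active replies (Left, Right) yield 7/13, and no column does worse for Row. The mix makes Column indifferent and guarantees 7/13, so it is optimal.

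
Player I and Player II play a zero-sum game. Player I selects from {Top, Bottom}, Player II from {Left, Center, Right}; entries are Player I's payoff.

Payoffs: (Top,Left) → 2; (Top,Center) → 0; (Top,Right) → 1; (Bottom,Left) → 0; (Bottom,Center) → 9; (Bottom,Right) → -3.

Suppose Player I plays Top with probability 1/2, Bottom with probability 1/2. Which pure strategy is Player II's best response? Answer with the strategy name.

Right

If Player II plays Left, Player I's expected payoff is (1/2)·2 + (1/2)·0 = 1.
If Player II plays Center, Player I's expected payoff is (1/2)·0 + (1/2)·9 = 9/2.
If Player II plays Right, Player I's expected payoff is (1/2)·1 + (1/2)·(-3) = -1.
Player II minimizes Player I's payoff; the smallest is -1, so the best response is Right.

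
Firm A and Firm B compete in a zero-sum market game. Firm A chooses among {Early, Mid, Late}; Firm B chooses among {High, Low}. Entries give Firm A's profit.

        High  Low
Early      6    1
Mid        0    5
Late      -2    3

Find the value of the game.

Row minima: Early → 1, Mid → 0, Late → -2; maximin = 1.
Column maxima: High → 6, Low → 5; minimax = 5.
1 ≠ 5, so there is no saddle point; optimal play is mixed.
Late is strictly dominated by Mid, so Firm A never plays it.
On the remaining 2×2 (Early, Mid vs High, Low):
Let Firm A play Early with probability p. Expected payoff against High: 6p + 0(1−p) = 6p; against Low: 1p + 5(1−p) = −4p + 5.
Setting these equal: 6p = −4p + 5 ⇒ 10p = 5 ⇒ p = 1/2, and the value is (6)·(1/2) = 3.
For Firm B: with q = P(High), equating Early's and Mid's payoffs gives 5q + 1 = −5q + 5 ⇒ q = 2/5.

3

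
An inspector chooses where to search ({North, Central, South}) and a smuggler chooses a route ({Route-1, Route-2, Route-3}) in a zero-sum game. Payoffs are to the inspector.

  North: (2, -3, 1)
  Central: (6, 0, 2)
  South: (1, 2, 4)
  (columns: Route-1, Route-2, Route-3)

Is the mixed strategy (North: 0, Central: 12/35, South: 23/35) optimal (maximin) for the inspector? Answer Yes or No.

Against Route-1 this mix gives (12/35)·6 + (23/35)·1 = 19/7.
Against Route-2 this mix gives (12/35)·0 + (23/35)·2 = 46/35.
Against Route-3 this mix gives (12/35)·2 + (23/35)·4 = 116/35.
The smuggler will play Route-2, holding the inspector to 46/35. Shifting weight toward the row that does better against Route-2 would raise this floor (the equalizing mix achieves 12/7 against both Route-2 and Route-1), so the proposed strategy is not optimal.

No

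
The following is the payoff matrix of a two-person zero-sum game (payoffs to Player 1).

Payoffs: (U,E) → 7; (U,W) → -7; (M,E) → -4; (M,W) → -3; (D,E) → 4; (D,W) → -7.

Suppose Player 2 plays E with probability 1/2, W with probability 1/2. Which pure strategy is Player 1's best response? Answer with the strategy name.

Expected payoff of U: (1/2)·7 + (1/2)·(-7) = 0.
Expected payoff of M: (1/2)·(-4) + (1/2)·(-3) = -7/2.
Expected payoff of D: (1/2)·4 + (1/2)·(-7) = -3/2.
The largest is 0, so Player 1's best response is U.

U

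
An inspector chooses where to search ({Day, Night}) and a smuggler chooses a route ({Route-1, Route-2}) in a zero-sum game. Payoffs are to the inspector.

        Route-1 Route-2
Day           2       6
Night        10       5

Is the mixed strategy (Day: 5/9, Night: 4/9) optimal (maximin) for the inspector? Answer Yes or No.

Against Route-1 this mix gives (5/9)·2 + (4/9)·10 = 50/9.
Against Route-2 this mix gives (5/9)·6 + (4/9)·5 = 50/9.
All of the smuggler's active replies (Route-1, Route-2) yield 50/9, and no column does worse for the inspector. The mix makes the smuggler indifferent and guarantees 50/9, so it is optimal.

Yes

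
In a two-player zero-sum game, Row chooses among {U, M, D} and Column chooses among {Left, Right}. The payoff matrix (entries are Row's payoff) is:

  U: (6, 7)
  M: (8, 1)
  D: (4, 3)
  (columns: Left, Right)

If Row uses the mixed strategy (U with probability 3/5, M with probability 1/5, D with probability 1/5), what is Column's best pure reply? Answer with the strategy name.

Right

If Column plays Left, Row's expected payoff is (3/5)·6 + (1/5)·8 + (1/5)·4 = 6.
If Column plays Right, Row's expected payoff is (3/5)·7 + (1/5)·1 + (1/5)·3 = 5.
Column minimizes Row's payoff; the smallest is 5, so the best response is Right.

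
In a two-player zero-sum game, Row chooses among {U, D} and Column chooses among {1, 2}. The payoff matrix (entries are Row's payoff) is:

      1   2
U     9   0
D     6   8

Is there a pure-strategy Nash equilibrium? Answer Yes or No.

No

Row minima: U → 0, D → 6; maximin = 6.
Column maxima: 1 → 9, 2 → 8; minimax = 8.
6 ≠ 8, so no pure-strategy equilibrium exists.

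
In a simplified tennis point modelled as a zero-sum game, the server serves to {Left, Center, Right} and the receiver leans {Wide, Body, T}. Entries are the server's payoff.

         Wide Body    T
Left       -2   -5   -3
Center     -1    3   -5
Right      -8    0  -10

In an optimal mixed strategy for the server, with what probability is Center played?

Row minima: Left → -5, Center → -5, Right → -10; maximin = -5.
Column maxima: Wide → -1, Body → 3, T → -3; minimax = -3.
-5 ≠ -3, so there is no saddle point; optimal play is mixed.
Right is strictly dominated by Center, so the server never plays it.
Wide is strictly dominated by T (it gives the server strictly more in every row), so the receiver never plays it.
On the remaining 2×2 (Left, Center vs Body, T):
Let the server play Left with probability p. Expected payoff against Body: (-5)p + 3(1−p) = −8p + 3; against T: (-3)p + (-5)(1−p) = 2p − 5.
Setting these equal: −8p + 3 = 2p − 5 ⇒ −10p = -8 ⇒ p = 4/5, and the value is (-8)·(4/5) + 3 = -17/5.
For the receiver: with q = P(Body), equating Left's and Center's payoffs gives −2q − 3 = 8q − 5 ⇒ q = 1/5.

1/5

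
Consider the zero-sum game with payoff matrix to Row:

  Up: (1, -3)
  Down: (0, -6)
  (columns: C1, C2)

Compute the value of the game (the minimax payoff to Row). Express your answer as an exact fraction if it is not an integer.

-3

Row minima: Up → -3, Down → -6; maximin = -3.
Column maxima: C1 → 1, C2 → -3; minimax = -3.
Since maximin = minimax = -3, there is a saddle point and the value is -3.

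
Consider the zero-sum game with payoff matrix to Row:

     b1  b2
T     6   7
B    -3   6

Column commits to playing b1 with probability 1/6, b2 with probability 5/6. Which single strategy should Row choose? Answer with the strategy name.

T

Expected payoff of T: (1/6)·6 + (5/6)·7 = 41/6.
Expected payoff of B: (1/6)·(-3) + (5/6)·6 = 9/2.
The largest is 41/6, so Row's best response is T.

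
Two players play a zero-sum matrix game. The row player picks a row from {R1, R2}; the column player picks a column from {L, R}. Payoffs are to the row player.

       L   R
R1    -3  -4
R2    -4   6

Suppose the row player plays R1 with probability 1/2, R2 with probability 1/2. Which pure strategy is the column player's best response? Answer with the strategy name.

If the column player plays L, the row player's expected payoff is (1/2)·(-3) + (1/2)·(-4) = -7/2.
If the column player plays R, the row player's expected payoff is (1/2)·(-4) + (1/2)·6 = 1.
The column player minimizes the row player's payoff; the smallest is -7/2, so the best response is L.

L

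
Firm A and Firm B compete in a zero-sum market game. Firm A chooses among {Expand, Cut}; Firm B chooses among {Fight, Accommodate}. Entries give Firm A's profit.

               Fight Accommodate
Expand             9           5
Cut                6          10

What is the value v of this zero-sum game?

15/2

Row minima: Expand → 5, Cut → 6; maximin = 6.
Column maxima: Fight → 9, Accommodate → 10; minimax = 9.
6 ≠ 9, so there is no saddle point; optimal play is mixed.
Let Firm A play Expand with probability p. Expected payoff against Fight: 9p + 6(1−p) = 3p + 6; against Accommodate: 5p + 10(1−p) = −5p + 10.
Setting these equal: 3p + 6 = −5p + 10 ⇒ 8p = 4 ⇒ p = 1/2, and the value is (3)·(1/2) + 6 = 15/2.
For Firm B: with q = P(Fight), equating Expand's and Cut's payoffs gives 4q + 5 = −4q + 10 ⇒ q = 5/8.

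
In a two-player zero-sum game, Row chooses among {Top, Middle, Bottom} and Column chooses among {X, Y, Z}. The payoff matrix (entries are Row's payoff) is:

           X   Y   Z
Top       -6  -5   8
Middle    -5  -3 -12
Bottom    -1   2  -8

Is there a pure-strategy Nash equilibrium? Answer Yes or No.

No

Row minima: Top → -6, Middle → -12, Bottom → -8; maximin = -6.
Column maxima: X → -1, Y → 2, Z → 8; minimax = -1.
-6 ≠ -1, so no pure-strategy equilibrium exists.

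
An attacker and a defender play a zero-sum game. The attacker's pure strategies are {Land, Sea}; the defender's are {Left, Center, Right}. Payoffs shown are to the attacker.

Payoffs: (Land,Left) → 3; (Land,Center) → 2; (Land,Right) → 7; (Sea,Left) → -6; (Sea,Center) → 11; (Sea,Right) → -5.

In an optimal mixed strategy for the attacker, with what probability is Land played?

17/18

Row minima: Land → 2, Sea → -6; maximin = 2.
Column maxima: Left → 3, Center → 11, Right → 7; minimax = 3.
2 ≠ 3, so there is no saddle point; optimal play is mixed.
Right is strictly dominated by Left (it gives the attacker strictly more in every row), so the defender never plays it.
On the remaining 2×2 (Land, Sea vs Left, Center):
Let the attacker play Land with probability p. Expected payoff against Left: 3p + (-6)(1−p) = 9p − 6; against Center: 2p + 11(1−p) = −9p + 11.
Setting these equal: 9p − 6 = −9p + 11 ⇒ 18p = 17 ⇒ p = 17/18, and the value is (9)·(17/18) − 6 = 5/2.
For the defender: with q = P(Left), equating Land's and Sea's payoffs gives q + 2 = −17q + 11 ⇒ q = 1/2.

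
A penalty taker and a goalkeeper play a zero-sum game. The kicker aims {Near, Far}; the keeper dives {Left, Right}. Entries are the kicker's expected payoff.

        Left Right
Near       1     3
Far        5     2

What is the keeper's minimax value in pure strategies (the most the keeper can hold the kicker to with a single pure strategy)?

3

Column maxima: Left → 5, Right → 3.
The smallest of these is 3.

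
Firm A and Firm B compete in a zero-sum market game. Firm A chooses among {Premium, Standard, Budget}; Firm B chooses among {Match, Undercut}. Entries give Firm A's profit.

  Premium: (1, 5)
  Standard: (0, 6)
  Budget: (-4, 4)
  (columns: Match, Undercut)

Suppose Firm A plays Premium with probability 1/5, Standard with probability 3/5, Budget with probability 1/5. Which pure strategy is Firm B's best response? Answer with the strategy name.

Match

If Firm B plays Match, Firm A's expected payoff is (1/5)·1 + (3/5)·0 + (1/5)·(-4) = -3/5.
If Firm B plays Undercut, Firm A's expected payoff is (1/5)·5 + (3/5)·6 + (1/5)·4 = 27/5.
Firm B minimizes Firm A's payoff; the smallest is -3/5, so the best response is Match.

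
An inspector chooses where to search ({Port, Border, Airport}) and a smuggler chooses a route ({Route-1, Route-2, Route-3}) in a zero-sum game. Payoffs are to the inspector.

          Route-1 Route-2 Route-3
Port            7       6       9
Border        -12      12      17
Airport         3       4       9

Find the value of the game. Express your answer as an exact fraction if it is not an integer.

Row minima: Port → 6, Border → -12, Airport → 3; maximin = 6.
Column maxima: Route-1 → 7, Route-2 → 12, Route-3 → 17; minimax = 7.
6 ≠ 7, so there is no saddle point; optimal play is mixed.
Route-3 is strictly dominated by Route-1 (it gives the inspector strictly more in every row), so the smuggler never plays it.
With Route-3 eliminated, Airport is strictly dominated by Port (Port gives the inspector strictly more in every remaining column), so the inspector never plays it.
On the remaining 2×2 (Port, Border vs Route-1, Route-2):
Let the inspector play Port with probability p. Expected payoff against Route-1: 7p + (-12)(1−p) = 19p − 12; against Route-2: 6p + 12(1−p) = −6p + 12.
Setting these equal: 19p − 12 = −6p + 12 ⇒ 25p = 24 ⇒ p = 24/25, and the value is (19)·(24/25) − 12 = 156/25.
For the smuggler: with q = P(Route-1), equating Port's and Border's payoffs gives q + 6 = −24q + 12 ⇒ q = 6/25.

156/25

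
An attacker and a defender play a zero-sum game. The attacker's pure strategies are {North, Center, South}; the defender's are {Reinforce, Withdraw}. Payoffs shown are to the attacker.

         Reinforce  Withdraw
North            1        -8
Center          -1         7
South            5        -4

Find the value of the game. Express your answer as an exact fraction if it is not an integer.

31/17

Row minima: North → -8, Center → -1, South → -4; maximin = -1.
Column maxima: Reinforce → 5, Withdraw → 7; minimax = 5.
-1 ≠ 5, so there is no saddle point; optimal play is mixed.
North is strictly dominated by South, so the attacker never plays it.
On the remaining 2×2 (Center, South vs Reinforce, Withdraw):
Let the attacker play Center with probability p. Expected payoff against Reinforce: (-1)p + 5(1−p) = −6p + 5; against Withdraw: 7p + (-4)(1−p) = 11p − 4.
Setting these equal: −6p + 5 = 11p − 4 ⇒ −17p = -9 ⇒ p = 9/17, and the value is (-6)·(9/17) + 5 = 31/17.
For the defender: with q = P(Reinforce), equating Center's and South's payoffs gives −8q + 7 = 9q − 4 ⇒ q = 11/17.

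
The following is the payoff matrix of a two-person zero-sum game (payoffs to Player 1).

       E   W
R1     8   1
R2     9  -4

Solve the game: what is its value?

Row minima: R1 → 1, R2 → -4; maximin = 1.
Column maxima: E → 9, W → 1; minimax = 1.
Since maximin = minimax = 1, there is a saddle point and the value is 1.

1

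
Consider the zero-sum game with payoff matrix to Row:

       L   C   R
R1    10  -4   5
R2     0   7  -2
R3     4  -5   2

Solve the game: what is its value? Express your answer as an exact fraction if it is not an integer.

3/2

Row minima: R1 → -4, R2 → -2, R3 → -5; maximin = -2.
Column maxima: L → 10, C → 7, R → 5; minimax = 5.
-2 ≠ 5, so there is no saddle point; optimal play is mixed.
R3 is strictly dominated by R1, so Row never plays it.
L is strictly dominated by R (it gives Row strictly more in every row), so Column never plays it.
On the remaining 2×2 (R1, R2 vs C, R):
Let Row play R1 with probability p. Expected payoff against C: (-4)p + 7(1−p) = −11p + 7; against R: 5p + (-2)(1−p) = 7p − 2.
Setting these equal: −11p + 7 = 7p − 2 ⇒ −18p = -9 ⇒ p = 1/2, and the value is (-11)·(1/2) + 7 = 3/2.
For Column: with q = P(C), equating R1's and R2's payoffs gives −9q + 5 = 9q − 2 ⇒ q = 7/18.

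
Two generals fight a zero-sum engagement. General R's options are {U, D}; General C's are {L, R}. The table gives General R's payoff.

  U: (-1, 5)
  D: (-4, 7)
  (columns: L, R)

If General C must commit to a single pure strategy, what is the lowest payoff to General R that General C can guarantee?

Column maxima: L → -1, R → 7.
The smallest of these is -1.

-1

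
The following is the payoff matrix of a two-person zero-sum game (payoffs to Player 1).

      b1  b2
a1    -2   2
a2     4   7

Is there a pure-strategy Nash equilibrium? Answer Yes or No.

Yes

Row minima: a1 → -2, a2 → 4; maximin = 4.
Column maxima: b1 → 4, b2 → 7; minimax = 4.
maximin = minimax = 4, so a saddle point exists.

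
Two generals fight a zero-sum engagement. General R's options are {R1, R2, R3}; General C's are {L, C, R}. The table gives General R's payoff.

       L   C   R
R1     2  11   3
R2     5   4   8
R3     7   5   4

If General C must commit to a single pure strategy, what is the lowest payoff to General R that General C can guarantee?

Column maxima: L → 7, C → 11, R → 8.
The smallest of these is 7.

7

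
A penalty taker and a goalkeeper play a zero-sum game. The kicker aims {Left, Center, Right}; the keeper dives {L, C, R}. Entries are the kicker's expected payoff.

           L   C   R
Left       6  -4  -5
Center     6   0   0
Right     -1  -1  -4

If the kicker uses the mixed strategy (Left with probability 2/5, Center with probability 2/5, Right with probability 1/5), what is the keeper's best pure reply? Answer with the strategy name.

If the keeper plays L, the kicker's expected payoff is (2/5)·6 + (2/5)·6 + (1/5)·(-1) = 23/5.
If the keeper plays C, the kicker's expected payoff is (2/5)·(-4) + (2/5)·0 + (1/5)·(-1) = -9/5.
If the keeper plays R, the kicker's expected payoff is (2/5)·(-5) + (2/5)·0 + (1/5)·(-4) = -14/5.
The keeper minimizes the kicker's payoff; the smallest is -14/5, so the best response is R.

R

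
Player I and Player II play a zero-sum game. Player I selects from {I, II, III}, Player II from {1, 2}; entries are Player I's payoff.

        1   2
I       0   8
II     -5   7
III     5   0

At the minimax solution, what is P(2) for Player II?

Row minima: I → 0, II → -5, III → 0; maximin = 0.
Column maxima: 1 → 5, 2 → 8; minimax = 5.
0 ≠ 5, so there is no saddle point; optimal play is mixed.
II is strictly dominated by I, so Player I never plays it.
On the remaining 2×2 (I, III vs 1, 2):
Let Player I play I with probability p. Expected payoff against 1: 0p + 5(1−p) = −5p + 5; against 2: 8p + 0(1−p) = 8p.
Setting these equal: −5p + 5 = 8p ⇒ −13p = -5 ⇒ p = 5/13, and the value is (-5)·(5/13) + 5 = 40/13.
For Player II: with q = P(1), equating I's and III's payoffs gives −8q + 8 = 5q ⇒ q = 8/13.

5/13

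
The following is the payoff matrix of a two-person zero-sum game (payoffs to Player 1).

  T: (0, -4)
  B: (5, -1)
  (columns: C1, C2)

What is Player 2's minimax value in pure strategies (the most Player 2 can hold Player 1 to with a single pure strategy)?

Column maxima: C1 → 5, C2 → -1.
The smallest of these is -1.

-1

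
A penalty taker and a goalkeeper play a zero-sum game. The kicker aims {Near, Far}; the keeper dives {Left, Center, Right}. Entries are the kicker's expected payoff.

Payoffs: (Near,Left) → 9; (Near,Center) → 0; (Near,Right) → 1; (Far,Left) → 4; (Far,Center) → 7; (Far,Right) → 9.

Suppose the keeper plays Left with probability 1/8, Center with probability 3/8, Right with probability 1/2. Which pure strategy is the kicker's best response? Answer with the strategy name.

Far

Expected payoff of Near: (1/8)·9 + (3/8)·0 + (1/2)·1 = 13/8.
Expected payoff of Far: (1/8)·4 + (3/8)·7 + (1/2)·9 = 61/8.
The largest is 61/8, so the kicker's best response is Far.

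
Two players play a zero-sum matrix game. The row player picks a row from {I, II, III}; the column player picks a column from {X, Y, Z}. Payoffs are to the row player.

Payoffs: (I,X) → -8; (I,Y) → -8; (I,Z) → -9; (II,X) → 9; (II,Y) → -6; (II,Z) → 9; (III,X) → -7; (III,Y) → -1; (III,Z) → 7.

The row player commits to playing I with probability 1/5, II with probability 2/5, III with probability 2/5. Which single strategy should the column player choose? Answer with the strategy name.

If the column player plays X, the row player's expected payoff is (1/5)·(-8) + (2/5)·9 + (2/5)·(-7) = -4/5.
If the column player plays Y, the row player's expected payoff is (1/5)·(-8) + (2/5)·(-6) + (2/5)·(-1) = -22/5.
If the column player plays Z, the row player's expected payoff is (1/5)·(-9) + (2/5)·9 + (2/5)·7 = 23/5.
The column player minimizes the row player's payoff; the smallest is -22/5, so the best response is Y.

Y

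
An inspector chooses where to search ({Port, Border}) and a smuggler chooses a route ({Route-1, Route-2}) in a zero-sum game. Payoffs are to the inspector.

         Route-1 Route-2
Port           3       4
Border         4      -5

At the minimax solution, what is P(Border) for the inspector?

1/10

Row minima: Port → 3, Border → -5; maximin = 3.
Column maxima: Route-1 → 4, Route-2 → 4; minimax = 4.
3 ≠ 4, so there is no saddle point; optimal play is mixed.
Let the inspector play Port with probability p. Expected payoff against Route-1: 3p + 4(1−p) = −p + 4; against Route-2: 4p + (-5)(1−p) = 9p − 5.
Setting these equal: −p + 4 = 9p − 5 ⇒ −10p = -9 ⇒ p = 9/10, and the value is (-1)·(9/10) + 4 = 31/10.
For the smuggler: with q = P(Route-1), equating Port's and Border's payoffs gives −q + 4 = 9q − 5 ⇒ q = 9/10.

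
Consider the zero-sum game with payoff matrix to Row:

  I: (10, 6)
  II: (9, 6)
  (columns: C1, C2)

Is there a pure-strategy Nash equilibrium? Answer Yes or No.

Yes

Row minima: I → 6, II → 6; maximin = 6.
Column maxima: C1 → 10, C2 → 6; minimax = 6.
maximin = minimax = 6, so a saddle point exists.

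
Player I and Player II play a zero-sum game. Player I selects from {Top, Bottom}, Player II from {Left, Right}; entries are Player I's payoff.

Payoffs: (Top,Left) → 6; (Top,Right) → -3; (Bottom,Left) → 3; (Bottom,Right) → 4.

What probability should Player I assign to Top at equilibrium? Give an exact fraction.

1/10

Row minima: Top → -3, Bottom → 3; maximin = 3.
Column maxima: Left → 6, Right → 4; minimax = 4.
3 ≠ 4, so there is no saddle point; optimal play is mixed.
Let Player I play Top with probability p. Expected payoff against Left: 6p + 3(1−p) = 3p + 3; against Right: (-3)p + 4(1−p) = −7p + 4.
Setting these equal: 3p + 3 = −7p + 4 ⇒ 10p = 1 ⇒ p = 1/10, and the value is (3)·(1/10) + 3 = 33/10.
For Player II: with q = P(Left), equating Top's and Bottom's payoffs gives 9q − 3 = −q + 4 ⇒ q = 7/10.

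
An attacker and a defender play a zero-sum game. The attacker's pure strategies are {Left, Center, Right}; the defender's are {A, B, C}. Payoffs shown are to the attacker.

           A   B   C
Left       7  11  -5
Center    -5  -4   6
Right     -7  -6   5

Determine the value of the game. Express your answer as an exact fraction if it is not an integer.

17/23

Row minima: Left → -5, Center → -5, Right → -7; maximin = -5.
Column maxima: A → 7, B → 11, C → 6; minimax = 6.
-5 ≠ 6, so there is no saddle point; optimal play is mixed.
Right is strictly dominated by Center, so the attacker never plays it.
B is strictly dominated by A (it gives the attacker strictly more in every row), so the defender never plays it.
On the remaining 2×2 (Left, Center vs A, C):
Let the attacker play Left with probability p. Expected payoff against A: 7p + (-5)(1−p) = 12p − 5; against C: (-5)p + 6(1−p) = −11p + 6.
Setting these equal: 12p − 5 = −11p + 6 ⇒ 23p = 11 ⇒ p = 11/23, and the value is (12)·(11/23) − 5 = 17/23.
For the defender: with q = P(A), equating Left's and Center's payoffs gives 12q − 5 = −11q + 6 ⇒ q = 11/23.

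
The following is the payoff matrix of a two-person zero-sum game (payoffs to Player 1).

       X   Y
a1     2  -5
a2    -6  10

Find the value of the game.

Row minima: a1 → -5, a2 → -6; maximin = -5.
Column maxima: X → 2, Y → 10; minimax = 2.
-5 ≠ 2, so there is no saddle point; optimal play is mixed.
Let Player 1 play a1 with probability p. Expected payoff against X: 2p + (-6)(1−p) = 8p − 6; against Y: (-5)p + 10(1−p) = −15p + 10.
Setting these equal: 8p − 6 = −15p + 10 ⇒ 23p = 16 ⇒ p = 16/23, and the value is (8)·(16/23) − 6 = -10/23.
For Player 2: with q = P(X), equating a1's and a2's payoffs gives 7q − 5 = −16q + 10 ⇒ q = 15/23.

-10/23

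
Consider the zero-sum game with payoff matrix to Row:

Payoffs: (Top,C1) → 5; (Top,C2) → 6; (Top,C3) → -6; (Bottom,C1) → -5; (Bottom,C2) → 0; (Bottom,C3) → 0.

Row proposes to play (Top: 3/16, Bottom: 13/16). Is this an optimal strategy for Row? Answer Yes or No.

No

Against C1 this mix gives (3/16)·5 + (13/16)·(-5) = -25/8.
Against C2 this mix gives (3/16)·6 + (13/16)·0 = 9/8.
Against C3 this mix gives (3/16)·(-6) + (13/16)·0 = -9/8.
Column will play C1, holding Row to -25/8. Shifting weight toward the row that does better against C1 would raise this floor (the equalizing mix achieves -15/8 against both C1 and C3), so the proposed strategy is not optimal.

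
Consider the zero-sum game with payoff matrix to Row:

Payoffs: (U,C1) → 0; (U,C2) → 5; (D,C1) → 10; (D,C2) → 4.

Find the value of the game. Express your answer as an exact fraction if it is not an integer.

Row minima: U → 0, D → 4; maximin = 4.
Column maxima: C1 → 10, C2 → 5; minimax = 5.
4 ≠ 5, so there is no saddle point; optimal play is mixed.
Let Row play U with probability p. Expected payoff against C1: 0p + 10(1−p) = −10p + 10; against C2: 5p + 4(1−p) = p + 4.
Setting these equal: −10p + 10 = p + 4 ⇒ −11p = -6 ⇒ p = 6/11, and the value is (-10)·(6/11) + 10 = 50/11.
For Column: with q = P(C1), equating U's and D's payoffs gives −5q + 5 = 6q + 4 ⇒ q = 1/11.

50/11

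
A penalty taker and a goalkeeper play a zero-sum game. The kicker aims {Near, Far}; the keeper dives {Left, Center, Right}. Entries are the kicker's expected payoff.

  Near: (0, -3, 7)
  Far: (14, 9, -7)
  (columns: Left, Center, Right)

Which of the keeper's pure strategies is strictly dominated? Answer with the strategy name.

Center holds the kicker's payoff strictly below Left in every row: -3 < 0, 9 < 14.
So Left is strictly dominated for the keeper.

Left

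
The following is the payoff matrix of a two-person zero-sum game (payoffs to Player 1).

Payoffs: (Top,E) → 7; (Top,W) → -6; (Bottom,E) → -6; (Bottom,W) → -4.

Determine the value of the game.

-64/15

Row minima: Top → -6, Bottom → -6; maximin = -6.
Column maxima: E → 7, W → -4; minimax = -4.
-6 ≠ -4, so there is no saddle point; optimal play is mixed.
Let Player 1 play Top with probability p. Expected payoff against E: 7p + (-6)(1−p) = 13p − 6; against W: (-6)p + (-4)(1−p) = −2p − 4.
Setting these equal: 13p − 6 = −2p − 4 ⇒ 15p = 2 ⇒ p = 2/15, and the value is (13)·(2/15) − 6 = -64/15.
For Player 2: with q = P(E), equating Top's and Bottom's payoffs gives 13q − 6 = −2q − 4 ⇒ q = 2/15.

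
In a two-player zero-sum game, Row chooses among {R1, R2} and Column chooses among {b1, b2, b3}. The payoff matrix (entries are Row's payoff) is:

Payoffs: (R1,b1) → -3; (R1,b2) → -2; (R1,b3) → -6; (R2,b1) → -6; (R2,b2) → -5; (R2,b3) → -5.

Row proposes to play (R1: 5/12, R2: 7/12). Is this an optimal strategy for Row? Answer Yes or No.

No

Against b1 this mix gives (5/12)·(-3) + (7/12)·(-6) = -19/4.
Against b2 this mix gives (5/12)·(-2) + (7/12)·(-5) = -15/4.
Against b3 this mix gives (5/12)·(-6) + (7/12)·(-5) = -65/12.
Column will play b3, holding Row to -65/12. Shifting weight toward the row that does better against b3 would raise this floor (the equalizing mix achieves -21/4 against both b3 and b1), so the proposed strategy is not optimal.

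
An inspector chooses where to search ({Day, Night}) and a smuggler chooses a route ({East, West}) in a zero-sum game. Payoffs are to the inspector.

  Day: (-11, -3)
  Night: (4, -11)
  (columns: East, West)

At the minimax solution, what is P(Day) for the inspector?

Row minima: Day → -11, Night → -11; maximin = -11.
Column maxima: East → 4, West → -3; minimax = -3.
-11 ≠ -3, so there is no saddle point; optimal play is mixed.
Let the inspector play Day with probability p. Expected payoff against East: (-11)p + 4(1−p) = −15p + 4; against West: (-3)p + (-11)(1−p) = 8p − 11.
Setting these equal: −15p + 4 = 8p − 11 ⇒ −23p = -15 ⇒ p = 15/23, and the value is (-15)·(15/23) + 4 = -133/23.
For the smuggler: with q = P(East), equating Day's and Night's payoffs gives −8q − 3 = 15q − 11 ⇒ q = 8/23.

15/23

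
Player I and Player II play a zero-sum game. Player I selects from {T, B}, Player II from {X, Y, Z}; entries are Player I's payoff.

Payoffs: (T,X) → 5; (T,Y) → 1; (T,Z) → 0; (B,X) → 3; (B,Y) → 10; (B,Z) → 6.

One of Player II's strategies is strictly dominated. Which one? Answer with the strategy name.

Y

Z holds Player I's payoff strictly below Y in every row: 0 < 1, 6 < 10.
So Y is strictly dominated for Player II.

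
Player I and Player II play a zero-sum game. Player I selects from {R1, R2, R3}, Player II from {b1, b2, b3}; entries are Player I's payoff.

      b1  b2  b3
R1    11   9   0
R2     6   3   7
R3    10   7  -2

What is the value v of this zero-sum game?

Row minima: R1 → 0, R2 → 3, R3 → -2; maximin = 3.
Column maxima: b1 → 11, b2 → 9, b3 → 7; minimax = 7.
3 ≠ 7, so there is no saddle point; optimal play is mixed.
R3 is strictly dominated by R1, so Player I never plays it.
b1 is strictly dominated by b2 (it gives Player I strictly more in every row), so Player II never plays it.
On the remaining 2×2 (R1, R2 vs b2, b3):
Let Player I play R1 with probability p. Expected payoff against b2: 9p + 3(1−p) = 6p + 3; against b3: 0p + 7(1−p) = −7p + 7.
Setting these equal: 6p + 3 = −7p + 7 ⇒ 13p = 4 ⇒ p = 4/13, and the value is (6)·(4/13) + 3 = 63/13.
For Player II: with q = P(b2), equating R1's and R2's payoffs gives 9q = −4q + 7 ⇒ q = 7/13.

63/13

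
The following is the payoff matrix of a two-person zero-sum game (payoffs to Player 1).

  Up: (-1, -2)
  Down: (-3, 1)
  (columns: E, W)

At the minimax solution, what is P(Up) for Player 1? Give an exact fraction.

Row minima: Up → -2, Down → -3; maximin = -2.
Column maxima: E → -1, W → 1; minimax = -1.
-2 ≠ -1, so there is no saddle point; optimal play is mixed.
Let Player 1 play Up with probability p. Expected payoff against E: (-1)p + (-3)(1−p) = 2p − 3; against W: (-2)p + 1(1−p) = −3p + 1.
Setting these equal: 2p − 3 = −3p + 1 ⇒ 5p = 4 ⇒ p = 4/5, and the value is (2)·(4/5) − 3 = -7/5.
For Player 2: with q = P(E), equating Up's and Down's payoffs gives q − 2 = −4q + 1 ⇒ q = 3/5.

4/5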